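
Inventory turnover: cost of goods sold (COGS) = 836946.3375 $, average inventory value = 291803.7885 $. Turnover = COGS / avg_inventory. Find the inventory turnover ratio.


Turnover = 836946.3375 / 291803.7885 = 2.8682

2.8682


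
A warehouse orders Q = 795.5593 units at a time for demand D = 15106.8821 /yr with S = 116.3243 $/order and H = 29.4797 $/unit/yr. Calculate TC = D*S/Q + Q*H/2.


Ordering cost = D*S/Q = 2208.8831
Holding cost = Q*H/2 = 11726.4247
TC = 2208.8831 + 11726.4247 = 13935.3078

13935.3078 $/yr


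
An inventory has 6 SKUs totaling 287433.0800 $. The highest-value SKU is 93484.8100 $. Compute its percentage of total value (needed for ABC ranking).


Top item = 93484.8100
Total = 287433.0800
Percentage = 93484.8100 / 287433.0800 * 100 = 32.5240

32.5240%


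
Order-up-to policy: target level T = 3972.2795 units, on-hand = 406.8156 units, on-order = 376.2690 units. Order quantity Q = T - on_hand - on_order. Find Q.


Inventory position = OH + OO = 406.8156 + 376.2690 = 783.0846
Q = 3972.2795 - 783.0846 = 3189.1949

3189.1949 units


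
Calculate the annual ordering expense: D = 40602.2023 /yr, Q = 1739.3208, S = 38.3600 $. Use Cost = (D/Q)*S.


Number of orders = D/Q = 23.3437
Cost = 23.3437 * 38.3600 = 895.4648

895.4648 $/yr


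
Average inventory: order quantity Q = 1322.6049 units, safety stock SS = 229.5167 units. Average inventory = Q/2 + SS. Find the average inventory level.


Q/2 = 661.3025
Avg = 661.3025 + 229.5167 = 890.8192

890.8192 units


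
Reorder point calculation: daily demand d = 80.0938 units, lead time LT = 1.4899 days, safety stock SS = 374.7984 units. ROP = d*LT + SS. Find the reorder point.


d*LT = 80.0938 * 1.4899 = 119.3318
ROP = 119.3318 + 374.7984 = 494.1302

494.1302 units


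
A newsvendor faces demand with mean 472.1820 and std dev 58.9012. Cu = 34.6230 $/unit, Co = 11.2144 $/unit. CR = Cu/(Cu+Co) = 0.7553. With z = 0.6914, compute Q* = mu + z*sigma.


CR = Cu/(Cu+Co) = 34.6230/(34.6230+11.2144) = 0.7553
z = 0.6914
Q* = 472.1820 + 0.6914 * 58.9012 = 512.9063

512.9063 units


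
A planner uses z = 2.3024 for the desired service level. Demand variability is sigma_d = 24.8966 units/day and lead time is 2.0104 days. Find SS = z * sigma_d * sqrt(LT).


sqrt(LT) = sqrt(2.0104) = 1.4179
SS = 2.3024 * 24.8966 * 1.4179 = 81.2760

81.2760 units


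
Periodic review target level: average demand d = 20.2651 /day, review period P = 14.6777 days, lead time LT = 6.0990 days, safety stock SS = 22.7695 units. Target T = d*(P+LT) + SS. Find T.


P + LT = 20.7767
d*(P+LT) = 20.2651 * 20.7767 = 421.0419
T = 421.0419 + 22.7695 = 443.8114

443.8114 units


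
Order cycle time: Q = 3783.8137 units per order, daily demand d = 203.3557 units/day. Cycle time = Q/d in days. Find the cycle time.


Cycle = 3783.8137 / 203.3557 = 18.6069

18.6069 days


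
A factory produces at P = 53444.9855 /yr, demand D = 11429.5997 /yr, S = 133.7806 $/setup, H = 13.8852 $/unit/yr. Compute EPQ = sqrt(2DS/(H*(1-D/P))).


1 - D/P = 1 - 0.2139 = 0.7861
H*(1-D/P) = 10.9157
2DS = 3058117.4113
EPQ = sqrt(280156.4487) = 529.2981

529.2981 units


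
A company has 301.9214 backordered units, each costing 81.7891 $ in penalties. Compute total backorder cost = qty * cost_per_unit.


Total = 301.9214 * 81.7891 = 24693.8796

24693.8796 $


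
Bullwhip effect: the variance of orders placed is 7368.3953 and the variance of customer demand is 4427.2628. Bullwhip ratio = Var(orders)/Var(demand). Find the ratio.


BW = 7368.3953 / 4427.2628 = 1.6643

1.6643


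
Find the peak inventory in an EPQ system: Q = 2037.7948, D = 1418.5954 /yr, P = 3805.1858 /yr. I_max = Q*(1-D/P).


D/P = 0.3728
1 - D/P = 0.6272
I_max = 2037.7948 * 0.6272 = 1278.0930

1278.0930 units


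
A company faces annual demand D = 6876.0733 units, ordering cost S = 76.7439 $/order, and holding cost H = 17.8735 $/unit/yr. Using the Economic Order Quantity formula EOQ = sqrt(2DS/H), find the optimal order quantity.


2*D*S = 2 * 6876.0733 * 76.7439 = 1055393.3635
2*D*S/H = 59047.9404
EOQ = sqrt(59047.9404) = 242.9978

242.9978 units


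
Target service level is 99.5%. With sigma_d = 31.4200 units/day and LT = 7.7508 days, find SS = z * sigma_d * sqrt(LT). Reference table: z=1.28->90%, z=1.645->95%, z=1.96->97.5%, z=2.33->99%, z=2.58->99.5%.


From the table, SL = 99.5% corresponds to z = 2.58
sqrt(LT) = sqrt(7.7508) = 2.7840
SS = 2.58 * 31.4200 * 2.7840 = 225.6832

225.6832 units


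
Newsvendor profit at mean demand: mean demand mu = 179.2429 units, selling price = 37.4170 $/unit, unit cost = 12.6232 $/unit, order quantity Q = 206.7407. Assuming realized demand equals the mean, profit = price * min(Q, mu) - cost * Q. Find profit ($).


Sales at mu = min(206.7407, 179.2429) = 179.2429
Revenue = 37.4170 * 179.2429 = 6706.7316
Total cost = 12.6232 * 206.7407 = 2609.7292
Profit = 6706.7316 - 2609.7292 = 4097.0024

4097.0024 $


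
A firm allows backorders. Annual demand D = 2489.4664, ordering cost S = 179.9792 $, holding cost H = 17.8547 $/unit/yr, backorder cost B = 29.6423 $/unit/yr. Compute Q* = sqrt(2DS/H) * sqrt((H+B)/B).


sqrt(2DS/H) = 224.0284
sqrt((H+B)/B) = 1.2658
Q* = 224.0284 * 1.2658 = 283.5830

283.5830 units


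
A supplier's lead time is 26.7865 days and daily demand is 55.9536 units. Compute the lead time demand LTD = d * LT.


LTD = 55.9536 * 26.7865 = 1498.8011

1498.8011 units


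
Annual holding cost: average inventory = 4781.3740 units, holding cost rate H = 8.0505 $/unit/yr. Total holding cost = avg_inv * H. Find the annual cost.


Cost = 4781.3740 * 8.0505 = 38492.4514

38492.4514 $/yr


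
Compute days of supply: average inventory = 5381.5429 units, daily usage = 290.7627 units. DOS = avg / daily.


DOS = 5381.5429 / 290.7627 = 18.5084

18.5084 days


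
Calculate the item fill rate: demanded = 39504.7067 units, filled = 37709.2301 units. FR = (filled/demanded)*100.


FR = 37709.2301 / 39504.7067 * 100 = 95.4550

95.4550%


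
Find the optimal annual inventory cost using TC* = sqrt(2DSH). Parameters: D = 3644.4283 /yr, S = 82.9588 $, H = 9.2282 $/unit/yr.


2*D*S*H = 5580059.9608
TC* = sqrt(5580059.9608) = 2362.2151

2362.2151 $/yr


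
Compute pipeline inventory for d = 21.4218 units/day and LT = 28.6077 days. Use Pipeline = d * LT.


Pipeline = 21.4218 * 28.6077 = 612.8284

612.8284 units


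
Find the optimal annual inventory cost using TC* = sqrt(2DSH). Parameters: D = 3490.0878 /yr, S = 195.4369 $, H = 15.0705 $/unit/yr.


2*D*S*H = 20558933.1744
TC* = sqrt(20558933.1744) = 4534.1960

4534.1960 $/yr


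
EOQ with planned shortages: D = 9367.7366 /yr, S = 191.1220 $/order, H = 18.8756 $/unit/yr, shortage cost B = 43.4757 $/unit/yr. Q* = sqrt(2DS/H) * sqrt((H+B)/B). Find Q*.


sqrt(2DS/H) = 435.5493
sqrt((H+B)/B) = 1.1976
Q* = 435.5493 * 1.1976 = 521.5990

521.5990 units


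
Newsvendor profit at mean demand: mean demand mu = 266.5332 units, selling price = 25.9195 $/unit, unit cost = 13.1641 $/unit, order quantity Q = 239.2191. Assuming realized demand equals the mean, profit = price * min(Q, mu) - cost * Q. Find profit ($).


Sales at mu = min(239.2191, 266.5332) = 239.2191
Revenue = 25.9195 * 239.2191 = 6200.4395
Total cost = 13.1641 * 239.2191 = 3149.1042
Profit = 6200.4395 - 3149.1042 = 3051.3353

3051.3353 $


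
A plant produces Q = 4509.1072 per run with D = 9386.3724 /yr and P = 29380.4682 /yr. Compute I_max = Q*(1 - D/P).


D/P = 0.3195
1 - D/P = 0.6805
I_max = 4509.1072 * 0.6805 = 3068.5529

3068.5529 units


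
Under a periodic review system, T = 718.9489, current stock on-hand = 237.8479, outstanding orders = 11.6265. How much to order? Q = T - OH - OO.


Inventory position = OH + OO = 237.8479 + 11.6265 = 249.4744
Q = 718.9489 - 249.4744 = 469.4745

469.4745 units


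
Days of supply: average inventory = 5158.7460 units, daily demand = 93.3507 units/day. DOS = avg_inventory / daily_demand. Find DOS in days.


DOS = 5158.7460 / 93.3507 = 55.2620

55.2620 days


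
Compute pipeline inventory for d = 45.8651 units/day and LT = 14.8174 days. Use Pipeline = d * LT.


Pipeline = 45.8651 * 14.8174 = 679.6015

679.6015 units


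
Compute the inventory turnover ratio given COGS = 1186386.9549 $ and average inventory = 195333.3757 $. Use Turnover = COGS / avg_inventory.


Turnover = 1186386.9549 / 195333.3757 = 6.0737

6.0737


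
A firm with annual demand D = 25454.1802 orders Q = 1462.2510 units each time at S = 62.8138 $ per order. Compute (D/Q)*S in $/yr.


Number of orders = D/Q = 17.4075
Cost = 17.4075 * 62.8138 = 1093.4332

1093.4332 $/yr


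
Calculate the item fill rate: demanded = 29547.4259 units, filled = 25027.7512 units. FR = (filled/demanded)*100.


FR = 25027.7512 / 29547.4259 * 100 = 84.7037

84.7037%


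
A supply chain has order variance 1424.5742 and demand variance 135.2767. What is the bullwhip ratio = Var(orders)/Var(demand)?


BW = 1424.5742 / 135.2767 = 10.5308

10.5308


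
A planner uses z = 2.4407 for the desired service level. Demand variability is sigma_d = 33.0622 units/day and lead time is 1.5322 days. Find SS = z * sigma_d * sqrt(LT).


sqrt(LT) = sqrt(1.5322) = 1.2378
SS = 2.4407 * 33.0622 * 1.2378 = 99.8858

99.8858 units


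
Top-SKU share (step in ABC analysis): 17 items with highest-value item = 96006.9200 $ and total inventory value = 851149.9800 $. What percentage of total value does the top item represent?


Top item = 96006.9200
Total = 851149.9800
Percentage = 96006.9200 / 851149.9800 * 100 = 11.2797

11.2797%


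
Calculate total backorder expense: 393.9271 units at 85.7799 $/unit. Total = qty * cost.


Total = 393.9271 * 85.7799 = 33791.0272

33791.0272 $


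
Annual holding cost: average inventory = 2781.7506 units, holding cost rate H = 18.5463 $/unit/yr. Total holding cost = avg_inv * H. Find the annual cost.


Cost = 2781.7506 * 18.5463 = 51591.1812

51591.1812 $/yr


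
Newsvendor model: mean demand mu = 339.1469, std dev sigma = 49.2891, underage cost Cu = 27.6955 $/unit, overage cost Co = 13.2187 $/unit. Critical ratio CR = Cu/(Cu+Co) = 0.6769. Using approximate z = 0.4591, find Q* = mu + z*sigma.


CR = Cu/(Cu+Co) = 27.6955/(27.6955+13.2187) = 0.6769
z = 0.4591
Q* = 339.1469 + 0.4591 * 49.2891 = 361.7755

361.7755 units


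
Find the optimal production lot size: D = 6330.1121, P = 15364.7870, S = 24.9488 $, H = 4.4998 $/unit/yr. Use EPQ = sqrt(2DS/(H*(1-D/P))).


1 - D/P = 1 - 0.4120 = 0.5880
H*(1-D/P) = 2.6459
2DS = 315857.4015
EPQ = sqrt(119374.5813) = 345.5063

345.5063 units


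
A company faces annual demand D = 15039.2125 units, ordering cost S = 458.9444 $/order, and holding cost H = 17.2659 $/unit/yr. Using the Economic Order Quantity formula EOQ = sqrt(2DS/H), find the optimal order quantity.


2*D*S = 2 * 15039.2125 * 458.9444 = 13804324.7146
2*D*S/H = 799513.7650
EOQ = sqrt(799513.7650) = 894.1553

894.1553 units


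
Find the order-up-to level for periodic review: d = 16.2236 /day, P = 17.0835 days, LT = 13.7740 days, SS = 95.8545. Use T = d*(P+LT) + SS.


P + LT = 30.8575
d*(P+LT) = 16.2236 * 30.8575 = 500.6197
T = 500.6197 + 95.8545 = 596.4742

596.4742 units


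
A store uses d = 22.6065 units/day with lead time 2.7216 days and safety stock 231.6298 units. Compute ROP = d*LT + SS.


d*LT = 22.6065 * 2.7216 = 61.5259
ROP = 61.5259 + 231.6298 = 293.1557

293.1557 units


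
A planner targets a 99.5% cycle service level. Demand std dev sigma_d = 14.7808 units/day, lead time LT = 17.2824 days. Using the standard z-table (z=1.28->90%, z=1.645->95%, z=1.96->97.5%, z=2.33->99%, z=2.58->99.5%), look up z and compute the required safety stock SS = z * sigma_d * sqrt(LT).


From the table, SL = 99.5% corresponds to z = 2.58
sqrt(LT) = sqrt(17.2824) = 4.1572
SS = 2.58 * 14.7808 * 4.1572 = 158.5330

158.5330 units


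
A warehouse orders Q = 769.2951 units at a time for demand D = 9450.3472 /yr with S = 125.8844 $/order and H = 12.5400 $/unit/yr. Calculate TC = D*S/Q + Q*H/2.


Ordering cost = D*S/Q = 1546.4173
Holding cost = Q*H/2 = 4823.4803
TC = 1546.4173 + 4823.4803 = 6369.8976

6369.8976 $/yr


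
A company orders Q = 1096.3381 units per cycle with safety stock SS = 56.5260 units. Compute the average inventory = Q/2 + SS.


Q/2 = 548.1690
Avg = 548.1690 + 56.5260 = 604.6950

604.6950 units


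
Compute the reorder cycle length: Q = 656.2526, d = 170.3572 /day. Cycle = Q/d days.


Cycle = 656.2526 / 170.3572 = 3.8522

3.8522 days


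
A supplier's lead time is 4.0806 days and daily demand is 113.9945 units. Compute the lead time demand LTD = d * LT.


LTD = 113.9945 * 4.0806 = 465.1660

465.1660 units


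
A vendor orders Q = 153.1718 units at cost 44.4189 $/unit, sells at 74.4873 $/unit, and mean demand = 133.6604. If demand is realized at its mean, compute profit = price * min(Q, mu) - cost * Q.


Sales at mu = min(153.1718, 133.6604) = 133.6604
Revenue = 74.4873 * 133.6604 = 9956.0023
Total cost = 44.4189 * 153.1718 = 6803.7229
Profit = 9956.0023 - 6803.7229 = 3152.2794

3152.2794 $


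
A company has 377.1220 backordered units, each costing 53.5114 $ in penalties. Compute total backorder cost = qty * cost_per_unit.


Total = 377.1220 * 53.5114 = 20180.3262

20180.3262 $


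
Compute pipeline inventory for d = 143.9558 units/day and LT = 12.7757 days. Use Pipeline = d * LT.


Pipeline = 143.9558 * 12.7757 = 1839.1361

1839.1361 units


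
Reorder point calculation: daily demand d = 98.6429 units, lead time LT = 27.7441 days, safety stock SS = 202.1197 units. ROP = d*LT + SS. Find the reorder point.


d*LT = 98.6429 * 27.7441 = 2736.7585
ROP = 2736.7585 + 202.1197 = 2938.8782

2938.8782 units


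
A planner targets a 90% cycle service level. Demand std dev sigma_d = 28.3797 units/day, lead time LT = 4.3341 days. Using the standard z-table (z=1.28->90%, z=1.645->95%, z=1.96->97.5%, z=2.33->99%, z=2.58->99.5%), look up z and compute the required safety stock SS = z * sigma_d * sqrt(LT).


From the table, SL = 90% corresponds to z = 1.28
sqrt(LT) = sqrt(4.3341) = 2.0819
SS = 1.28 * 28.3797 * 2.0819 = 75.6253

75.6253 units


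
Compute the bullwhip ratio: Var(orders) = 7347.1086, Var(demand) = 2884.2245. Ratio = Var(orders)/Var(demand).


BW = 7347.1086 / 2884.2245 = 2.5473

2.5473


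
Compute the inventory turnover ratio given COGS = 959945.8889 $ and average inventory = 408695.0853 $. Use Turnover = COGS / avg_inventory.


Turnover = 959945.8889 / 408695.0853 = 2.3488

2.3488


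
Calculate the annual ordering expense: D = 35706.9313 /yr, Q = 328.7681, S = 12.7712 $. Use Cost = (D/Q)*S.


Number of orders = D/Q = 108.6083
Cost = 108.6083 * 12.7712 = 1387.0578

1387.0578 $/yr


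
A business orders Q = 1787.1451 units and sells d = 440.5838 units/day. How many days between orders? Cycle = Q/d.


Cycle = 1787.1451 / 440.5838 = 4.0563

4.0563 days


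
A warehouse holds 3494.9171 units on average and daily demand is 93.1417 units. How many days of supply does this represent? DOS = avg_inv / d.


DOS = 3494.9171 / 93.1417 = 37.5226

37.5226 days


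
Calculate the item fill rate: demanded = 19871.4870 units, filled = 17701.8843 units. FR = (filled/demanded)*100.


FR = 17701.8843 / 19871.4870 * 100 = 89.0818

89.0818%


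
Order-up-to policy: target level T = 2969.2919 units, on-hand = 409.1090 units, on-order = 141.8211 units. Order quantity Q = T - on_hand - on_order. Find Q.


Inventory position = OH + OO = 409.1090 + 141.8211 = 550.9301
Q = 2969.2919 - 550.9301 = 2418.3618

2418.3618 units


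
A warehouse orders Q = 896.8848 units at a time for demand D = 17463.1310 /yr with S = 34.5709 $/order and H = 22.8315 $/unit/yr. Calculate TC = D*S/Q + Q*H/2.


Ordering cost = D*S/Q = 673.1256
Holding cost = Q*H/2 = 10238.6127
TC = 673.1256 + 10238.6127 = 10911.7383

10911.7383 $/yr


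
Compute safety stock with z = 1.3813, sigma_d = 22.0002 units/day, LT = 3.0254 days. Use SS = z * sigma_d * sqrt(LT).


sqrt(LT) = sqrt(3.0254) = 1.7394
SS = 1.3813 * 22.0002 * 1.7394 = 52.8574

52.8574 units


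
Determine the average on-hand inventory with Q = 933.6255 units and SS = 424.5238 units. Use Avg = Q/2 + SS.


Q/2 = 466.8127
Avg = 466.8127 + 424.5238 = 891.3365

891.3365 units


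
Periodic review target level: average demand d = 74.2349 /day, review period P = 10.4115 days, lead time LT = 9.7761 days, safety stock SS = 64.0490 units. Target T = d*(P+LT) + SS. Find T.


P + LT = 20.1876
d*(P+LT) = 74.2349 * 20.1876 = 1498.6245
T = 1498.6245 + 64.0490 = 1562.6735

1562.6735 units


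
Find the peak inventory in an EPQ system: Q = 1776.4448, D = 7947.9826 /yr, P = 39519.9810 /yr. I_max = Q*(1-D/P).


D/P = 0.2011
1 - D/P = 0.7989
I_max = 1776.4448 * 0.7989 = 1419.1786

1419.1786 units


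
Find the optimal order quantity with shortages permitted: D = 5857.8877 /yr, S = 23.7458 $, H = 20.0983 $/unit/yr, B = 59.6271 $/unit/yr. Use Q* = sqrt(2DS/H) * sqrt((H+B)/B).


sqrt(2DS/H) = 117.6520
sqrt((H+B)/B) = 1.1563
Q* = 117.6520 * 1.1563 = 136.0429

136.0429 units


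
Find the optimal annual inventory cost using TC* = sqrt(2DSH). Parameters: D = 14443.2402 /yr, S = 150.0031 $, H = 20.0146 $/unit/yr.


2*D*S*H = 86724494.8613
TC* = sqrt(86724494.8613) = 9312.5987

9312.5987 $/yr


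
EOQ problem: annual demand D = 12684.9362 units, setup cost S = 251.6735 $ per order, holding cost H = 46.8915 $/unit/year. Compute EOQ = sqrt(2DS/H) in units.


2*D*S = 2 * 12684.9362 * 251.6735 = 6384924.5815
2*D*S/H = 136163.7947
EOQ = sqrt(136163.7947) = 369.0038

369.0038 units


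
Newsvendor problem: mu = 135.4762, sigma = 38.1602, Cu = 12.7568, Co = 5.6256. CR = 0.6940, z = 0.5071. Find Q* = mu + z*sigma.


CR = Cu/(Cu+Co) = 12.7568/(12.7568+5.6256) = 0.6940
z = 0.5071
Q* = 135.4762 + 0.5071 * 38.1602 = 154.8272

154.8272 units


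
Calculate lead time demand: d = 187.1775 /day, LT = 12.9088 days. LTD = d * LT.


LTD = 187.1775 * 12.9088 = 2416.2369

2416.2369 units


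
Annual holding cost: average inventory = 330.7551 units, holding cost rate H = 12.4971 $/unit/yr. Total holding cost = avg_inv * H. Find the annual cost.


Cost = 330.7551 * 12.4971 = 4133.4796

4133.4796 $/yr


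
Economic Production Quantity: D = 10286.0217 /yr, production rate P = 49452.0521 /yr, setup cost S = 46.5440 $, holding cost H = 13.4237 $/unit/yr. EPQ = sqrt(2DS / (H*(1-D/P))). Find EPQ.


1 - D/P = 1 - 0.2080 = 0.7920
H*(1-D/P) = 10.6316
2DS = 957505.1880
EPQ = sqrt(90062.4298) = 300.1040

300.1040 units


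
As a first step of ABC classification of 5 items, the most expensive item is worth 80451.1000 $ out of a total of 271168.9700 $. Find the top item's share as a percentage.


Top item = 80451.1000
Total = 271168.9700
Percentage = 80451.1000 / 271168.9700 * 100 = 29.6683

29.6683%


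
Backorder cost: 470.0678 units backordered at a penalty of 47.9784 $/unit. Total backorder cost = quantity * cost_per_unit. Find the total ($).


Total = 470.0678 * 47.9784 = 22553.1009

22553.1009 $


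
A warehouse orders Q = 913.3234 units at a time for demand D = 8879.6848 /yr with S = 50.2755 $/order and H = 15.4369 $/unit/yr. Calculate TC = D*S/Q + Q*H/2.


Ordering cost = D*S/Q = 488.7979
Holding cost = Q*H/2 = 7049.4410
TC = 488.7979 + 7049.4410 = 7538.2389

7538.2389 $/yr


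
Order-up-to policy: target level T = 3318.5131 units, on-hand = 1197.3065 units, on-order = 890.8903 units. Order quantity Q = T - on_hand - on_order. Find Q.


Inventory position = OH + OO = 1197.3065 + 890.8903 = 2088.1968
Q = 3318.5131 - 2088.1968 = 1230.3163

1230.3163 units


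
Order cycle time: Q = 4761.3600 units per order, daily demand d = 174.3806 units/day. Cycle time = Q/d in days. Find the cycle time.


Cycle = 4761.3600 / 174.3806 = 27.3044

27.3044 days


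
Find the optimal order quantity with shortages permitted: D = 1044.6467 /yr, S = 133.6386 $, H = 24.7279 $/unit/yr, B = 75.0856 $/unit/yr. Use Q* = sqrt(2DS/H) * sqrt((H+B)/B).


sqrt(2DS/H) = 106.2605
sqrt((H+B)/B) = 1.1530
Q* = 106.2605 * 1.1530 = 122.5147

122.5147 units


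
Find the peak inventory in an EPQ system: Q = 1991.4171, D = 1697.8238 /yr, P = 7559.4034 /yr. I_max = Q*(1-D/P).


D/P = 0.2246
1 - D/P = 0.7754
I_max = 1991.4171 * 0.7754 = 1544.1496

1544.1496 units


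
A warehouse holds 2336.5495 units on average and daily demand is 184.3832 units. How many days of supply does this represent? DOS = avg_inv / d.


DOS = 2336.5495 / 184.3832 = 12.6722

12.6722 days


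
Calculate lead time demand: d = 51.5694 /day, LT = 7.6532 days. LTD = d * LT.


LTD = 51.5694 * 7.6532 = 394.6709

394.6709 units


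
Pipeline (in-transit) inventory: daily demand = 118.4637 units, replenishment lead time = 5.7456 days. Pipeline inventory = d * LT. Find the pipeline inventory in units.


Pipeline = 118.4637 * 5.7456 = 680.6450

680.6450 units


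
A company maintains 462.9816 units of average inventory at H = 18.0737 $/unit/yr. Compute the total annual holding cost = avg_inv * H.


Cost = 462.9816 * 18.0737 = 8367.7905

8367.7905 $/yr


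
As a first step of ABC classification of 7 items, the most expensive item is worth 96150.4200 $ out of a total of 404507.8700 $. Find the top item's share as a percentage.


Top item = 96150.4200
Total = 404507.8700
Percentage = 96150.4200 / 404507.8700 * 100 = 23.7697

23.7697%


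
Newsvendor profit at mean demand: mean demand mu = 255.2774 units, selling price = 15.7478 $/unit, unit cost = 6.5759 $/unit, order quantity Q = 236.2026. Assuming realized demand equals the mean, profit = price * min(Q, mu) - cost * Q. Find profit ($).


Sales at mu = min(236.2026, 255.2774) = 236.2026
Revenue = 15.7478 * 236.2026 = 3719.6713
Total cost = 6.5759 * 236.2026 = 1553.2447
Profit = 3719.6713 - 1553.2447 = 2166.4266

2166.4266 $


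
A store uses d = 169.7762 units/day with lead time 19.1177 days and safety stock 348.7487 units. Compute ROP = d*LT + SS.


d*LT = 169.7762 * 19.1177 = 3245.7305
ROP = 3245.7305 + 348.7487 = 3594.4792

3594.4792 units


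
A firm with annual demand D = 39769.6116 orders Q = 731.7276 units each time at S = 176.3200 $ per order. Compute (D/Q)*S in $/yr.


Number of orders = D/Q = 54.3503
Cost = 54.3503 * 176.3200 = 9583.0442

9583.0442 $/yr


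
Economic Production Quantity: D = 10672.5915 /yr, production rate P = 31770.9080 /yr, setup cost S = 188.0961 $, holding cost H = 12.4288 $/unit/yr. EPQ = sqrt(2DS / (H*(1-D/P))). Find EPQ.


1 - D/P = 1 - 0.3359 = 0.6641
H*(1-D/P) = 8.2537
2DS = 4014945.6761
EPQ = sqrt(486443.3805) = 697.4549

697.4549 units


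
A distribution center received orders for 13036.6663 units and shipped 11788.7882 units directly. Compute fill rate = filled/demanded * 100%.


FR = 11788.7882 / 13036.6663 * 100 = 90.4279

90.4279%


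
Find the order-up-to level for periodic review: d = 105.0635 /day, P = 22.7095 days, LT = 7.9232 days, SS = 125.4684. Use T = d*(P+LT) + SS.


P + LT = 30.6327
d*(P+LT) = 105.0635 * 30.6327 = 3218.3787
T = 3218.3787 + 125.4684 = 3343.8471

3343.8471 units


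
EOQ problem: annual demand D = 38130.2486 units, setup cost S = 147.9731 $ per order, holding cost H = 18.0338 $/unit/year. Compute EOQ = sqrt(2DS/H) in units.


2*D*S = 2 * 38130.2486 * 147.9731 = 11284502.1782
2*D*S/H = 625741.7837
EOQ = sqrt(625741.7837) = 791.0384

791.0384 units


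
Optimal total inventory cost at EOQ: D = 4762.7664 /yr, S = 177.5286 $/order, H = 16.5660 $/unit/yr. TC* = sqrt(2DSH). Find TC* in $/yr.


2*D*S*H = 28014008.8841
TC* = sqrt(28014008.8841) = 5292.8262

5292.8262 $/yr


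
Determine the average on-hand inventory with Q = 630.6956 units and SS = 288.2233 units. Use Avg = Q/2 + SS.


Q/2 = 315.3478
Avg = 315.3478 + 288.2233 = 603.5711

603.5711 units


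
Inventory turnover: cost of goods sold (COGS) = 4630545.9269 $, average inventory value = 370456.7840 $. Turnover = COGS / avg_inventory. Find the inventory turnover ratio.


Turnover = 4630545.9269 / 370456.7840 = 12.4996

12.4996


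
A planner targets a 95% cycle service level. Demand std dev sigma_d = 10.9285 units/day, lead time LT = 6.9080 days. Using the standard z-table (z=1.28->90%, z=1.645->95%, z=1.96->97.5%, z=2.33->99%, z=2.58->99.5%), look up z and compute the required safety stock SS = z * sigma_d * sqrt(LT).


From the table, SL = 95% corresponds to z = 1.645
sqrt(LT) = sqrt(6.9080) = 2.6283
SS = 1.645 * 10.9285 * 2.6283 = 47.2501

47.2501 units


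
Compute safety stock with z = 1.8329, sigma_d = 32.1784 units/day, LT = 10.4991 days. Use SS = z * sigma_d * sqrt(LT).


sqrt(LT) = sqrt(10.4991) = 3.2402
SS = 1.8329 * 32.1784 * 3.2402 = 191.1082

191.1082 units


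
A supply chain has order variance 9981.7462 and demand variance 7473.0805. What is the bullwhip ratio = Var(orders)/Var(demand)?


BW = 9981.7462 / 7473.0805 = 1.3357

1.3357


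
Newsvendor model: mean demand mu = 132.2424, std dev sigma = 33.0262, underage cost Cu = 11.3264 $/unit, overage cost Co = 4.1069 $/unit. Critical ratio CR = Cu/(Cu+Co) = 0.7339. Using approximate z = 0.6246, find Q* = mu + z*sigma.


CR = Cu/(Cu+Co) = 11.3264/(11.3264+4.1069) = 0.7339
z = 0.6246
Q* = 132.2424 + 0.6246 * 33.0262 = 152.8706

152.8706 units


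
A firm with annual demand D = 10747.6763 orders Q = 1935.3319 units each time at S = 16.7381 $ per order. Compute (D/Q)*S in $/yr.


Number of orders = D/Q = 5.5534
Cost = 5.5534 * 16.7381 = 92.9534

92.9534 $/yr


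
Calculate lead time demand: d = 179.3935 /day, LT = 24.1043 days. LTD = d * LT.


LTD = 179.3935 * 24.1043 = 4324.1547

4324.1547 units


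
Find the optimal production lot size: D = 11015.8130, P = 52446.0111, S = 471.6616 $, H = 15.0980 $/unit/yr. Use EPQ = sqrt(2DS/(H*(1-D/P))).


1 - D/P = 1 - 0.2100 = 0.7900
H*(1-D/P) = 11.9268
2DS = 10391471.9698
EPQ = sqrt(871270.6854) = 933.4188

933.4188 units


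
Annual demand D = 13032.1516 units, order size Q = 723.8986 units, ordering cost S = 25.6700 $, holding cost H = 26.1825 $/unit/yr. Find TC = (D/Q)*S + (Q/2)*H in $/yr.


Ordering cost = D*S/Q = 462.1301
Holding cost = Q*H/2 = 9476.7375
TC = 462.1301 + 9476.7375 = 9938.8676

9938.8676 $/yr


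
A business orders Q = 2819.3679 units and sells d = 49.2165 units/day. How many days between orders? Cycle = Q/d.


Cycle = 2819.3679 / 49.2165 = 57.2850

57.2850 days


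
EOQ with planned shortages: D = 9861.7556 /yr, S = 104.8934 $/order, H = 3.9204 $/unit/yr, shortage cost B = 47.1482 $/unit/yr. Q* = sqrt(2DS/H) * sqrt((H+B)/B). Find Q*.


sqrt(2DS/H) = 726.4421
sqrt((H+B)/B) = 1.0407
Q* = 726.4421 * 1.0407 = 756.0411

756.0411 units


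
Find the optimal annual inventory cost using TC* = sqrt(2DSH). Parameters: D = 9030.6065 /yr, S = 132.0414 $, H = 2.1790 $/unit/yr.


2*D*S*H = 5196539.8856
TC* = sqrt(5196539.8856) = 2279.5920

2279.5920 $/yr


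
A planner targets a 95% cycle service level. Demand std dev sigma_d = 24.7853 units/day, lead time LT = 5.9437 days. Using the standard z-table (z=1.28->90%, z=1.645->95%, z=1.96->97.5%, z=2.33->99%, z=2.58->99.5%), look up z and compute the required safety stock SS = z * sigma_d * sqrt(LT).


From the table, SL = 95% corresponds to z = 1.645
sqrt(LT) = sqrt(5.9437) = 2.4380
SS = 1.645 * 24.7853 * 2.4380 = 99.4005

99.4005 units


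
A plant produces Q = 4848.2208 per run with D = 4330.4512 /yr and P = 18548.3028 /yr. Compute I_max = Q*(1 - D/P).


D/P = 0.2335
1 - D/P = 0.7665
I_max = 4848.2208 * 0.7665 = 3716.3122

3716.3122 units


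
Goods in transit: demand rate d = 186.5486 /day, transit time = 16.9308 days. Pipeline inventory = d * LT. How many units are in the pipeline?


Pipeline = 186.5486 * 16.9308 = 3158.4170

3158.4170 units


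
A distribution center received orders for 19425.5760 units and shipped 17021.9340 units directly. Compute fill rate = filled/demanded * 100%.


FR = 17021.9340 / 19425.5760 * 100 = 87.6264

87.6264%


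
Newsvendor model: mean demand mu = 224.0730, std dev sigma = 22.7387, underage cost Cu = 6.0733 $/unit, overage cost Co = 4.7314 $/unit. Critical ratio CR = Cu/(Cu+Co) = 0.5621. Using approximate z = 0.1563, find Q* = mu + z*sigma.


CR = Cu/(Cu+Co) = 6.0733/(6.0733+4.7314) = 0.5621
z = 0.1563
Q* = 224.0730 + 0.1563 * 22.7387 = 227.6271

227.6271 units


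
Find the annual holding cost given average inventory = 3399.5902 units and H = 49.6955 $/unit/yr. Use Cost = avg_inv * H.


Cost = 3399.5902 * 49.6955 = 168944.3348

168944.3348 $/yr


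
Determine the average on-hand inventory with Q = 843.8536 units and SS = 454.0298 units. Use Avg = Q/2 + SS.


Q/2 = 421.9268
Avg = 421.9268 + 454.0298 = 875.9566

875.9566 units


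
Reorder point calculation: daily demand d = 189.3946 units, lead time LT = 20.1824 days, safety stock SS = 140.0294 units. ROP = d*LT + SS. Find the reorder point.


d*LT = 189.3946 * 20.1824 = 3822.4376
ROP = 3822.4376 + 140.0294 = 3962.4670

3962.4670 units


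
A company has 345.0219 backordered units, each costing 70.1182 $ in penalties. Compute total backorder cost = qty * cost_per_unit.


Total = 345.0219 * 70.1182 = 24192.3146

24192.3146 $


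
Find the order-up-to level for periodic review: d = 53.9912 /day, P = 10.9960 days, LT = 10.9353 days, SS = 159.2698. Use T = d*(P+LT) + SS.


P + LT = 21.9313
d*(P+LT) = 53.9912 * 21.9313 = 1184.0972
T = 1184.0972 + 159.2698 = 1343.3670

1343.3670 units


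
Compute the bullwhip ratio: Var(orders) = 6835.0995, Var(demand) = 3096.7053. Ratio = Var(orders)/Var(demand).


BW = 6835.0995 / 3096.7053 = 2.2072

2.2072


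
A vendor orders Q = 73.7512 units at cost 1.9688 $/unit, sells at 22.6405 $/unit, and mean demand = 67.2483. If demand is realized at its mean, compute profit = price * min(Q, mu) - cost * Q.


Sales at mu = min(73.7512, 67.2483) = 67.2483
Revenue = 22.6405 * 67.2483 = 1522.5351
Total cost = 1.9688 * 73.7512 = 145.2014
Profit = 1522.5351 - 145.2014 = 1377.3338

1377.3338 $


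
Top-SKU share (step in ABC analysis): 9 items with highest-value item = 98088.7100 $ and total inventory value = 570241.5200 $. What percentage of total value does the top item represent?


Top item = 98088.7100
Total = 570241.5200
Percentage = 98088.7100 / 570241.5200 * 100 = 17.2013

17.2013%


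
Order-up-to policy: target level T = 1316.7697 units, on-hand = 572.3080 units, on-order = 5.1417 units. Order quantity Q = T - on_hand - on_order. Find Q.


Inventory position = OH + OO = 572.3080 + 5.1417 = 577.4497
Q = 1316.7697 - 577.4497 = 739.3200

739.3200 units


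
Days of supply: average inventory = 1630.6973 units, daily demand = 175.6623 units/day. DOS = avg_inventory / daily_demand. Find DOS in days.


DOS = 1630.6973 / 175.6623 = 9.2831

9.2831 days


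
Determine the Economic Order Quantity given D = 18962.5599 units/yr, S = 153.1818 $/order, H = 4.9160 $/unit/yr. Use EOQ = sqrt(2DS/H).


2*D*S = 2 * 18962.5599 * 153.1818 = 5809438.1162
2*D*S/H = 1181740.8698
EOQ = sqrt(1181740.8698) = 1087.0791

1087.0791 units


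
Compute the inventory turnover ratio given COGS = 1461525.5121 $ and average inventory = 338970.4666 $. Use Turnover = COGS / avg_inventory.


Turnover = 1461525.5121 / 338970.4666 = 4.3117

4.3117


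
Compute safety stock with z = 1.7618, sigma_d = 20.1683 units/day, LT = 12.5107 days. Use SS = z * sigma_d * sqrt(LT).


sqrt(LT) = sqrt(12.5107) = 3.5370
SS = 1.7618 * 20.1683 * 3.5370 = 125.6802

125.6802 units


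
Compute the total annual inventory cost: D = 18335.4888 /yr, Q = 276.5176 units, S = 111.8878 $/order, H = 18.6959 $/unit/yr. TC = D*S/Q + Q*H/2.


Ordering cost = D*S/Q = 7419.1209
Holding cost = Q*H/2 = 2584.8727
TC = 7419.1209 + 2584.8727 = 10003.9936

10003.9936 $/yr


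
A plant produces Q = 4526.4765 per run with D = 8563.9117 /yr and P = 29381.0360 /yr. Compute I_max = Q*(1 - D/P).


D/P = 0.2915
1 - D/P = 0.7085
I_max = 4526.4765 * 0.7085 = 3207.1103

3207.1103 units


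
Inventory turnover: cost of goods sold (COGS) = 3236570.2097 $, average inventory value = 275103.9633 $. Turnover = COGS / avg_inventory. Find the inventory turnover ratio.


Turnover = 3236570.2097 / 275103.9633 = 11.7649

11.7649


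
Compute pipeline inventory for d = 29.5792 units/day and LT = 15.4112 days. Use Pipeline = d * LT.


Pipeline = 29.5792 * 15.4112 = 455.8510

455.8510 units


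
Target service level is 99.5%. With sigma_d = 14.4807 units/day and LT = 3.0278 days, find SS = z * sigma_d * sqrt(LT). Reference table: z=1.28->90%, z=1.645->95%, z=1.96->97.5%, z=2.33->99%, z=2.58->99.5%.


From the table, SL = 99.5% corresponds to z = 2.58
sqrt(LT) = sqrt(3.0278) = 1.7401
SS = 2.58 * 14.4807 * 1.7401 = 65.0089

65.0089 units


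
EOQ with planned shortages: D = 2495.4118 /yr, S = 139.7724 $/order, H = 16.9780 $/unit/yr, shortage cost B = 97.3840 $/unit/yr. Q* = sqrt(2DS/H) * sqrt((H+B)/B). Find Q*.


sqrt(2DS/H) = 202.6999
sqrt((H+B)/B) = 1.0837
Q* = 202.6999 * 1.0837 = 219.6598

219.6598 units


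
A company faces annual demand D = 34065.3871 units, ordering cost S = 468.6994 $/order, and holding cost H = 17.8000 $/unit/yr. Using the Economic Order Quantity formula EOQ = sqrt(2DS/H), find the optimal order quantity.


2*D*S = 2 * 34065.3871 * 468.6994 = 31932852.9891
2*D*S/H = 1793980.5050
EOQ = sqrt(1793980.5050) = 1339.3956

1339.3956 units


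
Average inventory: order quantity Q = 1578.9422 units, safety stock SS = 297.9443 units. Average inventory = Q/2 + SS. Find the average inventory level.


Q/2 = 789.4711
Avg = 789.4711 + 297.9443 = 1087.4154

1087.4154 units


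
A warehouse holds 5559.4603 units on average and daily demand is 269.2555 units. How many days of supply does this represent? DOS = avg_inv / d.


DOS = 5559.4603 / 269.2555 = 20.6475

20.6475 days


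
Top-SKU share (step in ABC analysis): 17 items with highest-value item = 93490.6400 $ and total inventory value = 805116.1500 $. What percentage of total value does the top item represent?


Top item = 93490.6400
Total = 805116.1500
Percentage = 93490.6400 / 805116.1500 * 100 = 11.6121

11.6121%


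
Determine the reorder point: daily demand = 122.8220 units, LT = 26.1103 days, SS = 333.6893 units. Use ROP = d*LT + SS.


d*LT = 122.8220 * 26.1103 = 3206.9193
ROP = 3206.9193 + 333.6893 = 3540.6086

3540.6086 units


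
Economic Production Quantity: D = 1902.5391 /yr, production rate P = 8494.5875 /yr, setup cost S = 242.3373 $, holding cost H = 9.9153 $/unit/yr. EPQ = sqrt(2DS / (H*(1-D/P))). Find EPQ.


1 - D/P = 1 - 0.2240 = 0.7760
H*(1-D/P) = 7.6946
2DS = 922112.3773
EPQ = sqrt(119839.4755) = 346.1784

346.1784 units


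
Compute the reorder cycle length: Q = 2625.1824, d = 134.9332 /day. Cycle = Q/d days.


Cycle = 2625.1824 / 134.9332 = 19.4554

19.4554 days


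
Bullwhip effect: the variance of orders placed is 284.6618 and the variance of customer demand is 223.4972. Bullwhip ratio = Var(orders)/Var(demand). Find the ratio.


BW = 284.6618 / 223.4972 = 1.2737

1.2737


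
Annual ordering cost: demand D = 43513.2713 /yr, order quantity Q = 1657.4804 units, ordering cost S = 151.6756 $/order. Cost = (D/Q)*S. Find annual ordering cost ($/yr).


Number of orders = D/Q = 26.2527
Cost = 26.2527 * 151.6756 = 3981.8881

3981.8881 $/yr


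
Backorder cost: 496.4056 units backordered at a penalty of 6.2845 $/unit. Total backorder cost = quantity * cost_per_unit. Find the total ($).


Total = 496.4056 * 6.2845 = 3119.6610

3119.6610 $


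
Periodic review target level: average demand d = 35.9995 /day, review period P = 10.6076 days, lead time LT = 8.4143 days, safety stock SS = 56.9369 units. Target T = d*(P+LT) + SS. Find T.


P + LT = 19.0219
d*(P+LT) = 35.9995 * 19.0219 = 684.7789
T = 684.7789 + 56.9369 = 741.7158

741.7158 units


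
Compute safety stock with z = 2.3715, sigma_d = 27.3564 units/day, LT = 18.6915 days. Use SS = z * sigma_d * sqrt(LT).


sqrt(LT) = sqrt(18.6915) = 4.3234
SS = 2.3715 * 27.3564 * 4.3234 = 280.4815

280.4815 units


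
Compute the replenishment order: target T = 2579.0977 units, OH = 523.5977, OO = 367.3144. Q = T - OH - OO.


Inventory position = OH + OO = 523.5977 + 367.3144 = 890.9121
Q = 2579.0977 - 890.9121 = 1688.1856

1688.1856 units


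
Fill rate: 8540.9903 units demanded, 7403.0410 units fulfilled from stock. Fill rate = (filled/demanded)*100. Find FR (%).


FR = 7403.0410 / 8540.9903 * 100 = 86.6766

86.6766%


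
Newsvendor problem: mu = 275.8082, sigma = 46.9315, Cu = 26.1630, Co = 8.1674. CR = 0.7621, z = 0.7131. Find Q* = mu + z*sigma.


CR = Cu/(Cu+Co) = 26.1630/(26.1630+8.1674) = 0.7621
z = 0.7131
Q* = 275.8082 + 0.7131 * 46.9315 = 309.2751

309.2751 units


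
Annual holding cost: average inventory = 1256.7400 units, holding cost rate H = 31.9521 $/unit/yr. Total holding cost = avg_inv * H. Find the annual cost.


Cost = 1256.7400 * 31.9521 = 40155.4822

40155.4822 $/yr


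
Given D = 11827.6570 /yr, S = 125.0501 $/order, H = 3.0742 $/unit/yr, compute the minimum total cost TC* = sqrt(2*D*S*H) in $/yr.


2*D*S*H = 9093789.1178
TC* = sqrt(9093789.1178) = 3015.5910

3015.5910 $/yr


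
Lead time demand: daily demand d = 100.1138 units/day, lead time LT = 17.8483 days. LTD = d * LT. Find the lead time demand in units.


LTD = 100.1138 * 17.8483 = 1786.8611

1786.8611 units


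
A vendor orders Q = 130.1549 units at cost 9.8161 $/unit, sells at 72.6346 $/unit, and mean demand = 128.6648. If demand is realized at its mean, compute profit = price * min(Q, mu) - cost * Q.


Sales at mu = min(130.1549, 128.6648) = 128.6648
Revenue = 72.6346 * 128.6648 = 9345.5163
Total cost = 9.8161 * 130.1549 = 1277.6135
Profit = 9345.5163 - 1277.6135 = 8067.9028

8067.9028 $


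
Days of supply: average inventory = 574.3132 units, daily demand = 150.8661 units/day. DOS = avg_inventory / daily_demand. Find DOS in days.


DOS = 574.3132 / 150.8661 = 3.8068

3.8068 days


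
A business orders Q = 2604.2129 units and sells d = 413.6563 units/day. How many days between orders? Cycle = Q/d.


Cycle = 2604.2129 / 413.6563 = 6.2956

6.2956 days


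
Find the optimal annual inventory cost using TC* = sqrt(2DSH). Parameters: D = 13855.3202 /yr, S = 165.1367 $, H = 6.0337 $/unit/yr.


2*D*S*H = 27610474.9363
TC* = sqrt(27610474.9363) = 5254.5671

5254.5671 $/yr


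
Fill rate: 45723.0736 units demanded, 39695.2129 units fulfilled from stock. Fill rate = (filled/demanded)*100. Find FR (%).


FR = 39695.2129 / 45723.0736 * 100 = 86.8166

86.8166%


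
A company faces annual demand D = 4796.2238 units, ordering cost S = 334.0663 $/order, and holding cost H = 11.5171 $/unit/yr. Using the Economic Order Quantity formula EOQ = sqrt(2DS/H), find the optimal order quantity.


2*D*S = 2 * 4796.2238 * 334.0663 = 3204513.4777
2*D*S/H = 278239.6157
EOQ = sqrt(278239.6157) = 527.4842

527.4842 units


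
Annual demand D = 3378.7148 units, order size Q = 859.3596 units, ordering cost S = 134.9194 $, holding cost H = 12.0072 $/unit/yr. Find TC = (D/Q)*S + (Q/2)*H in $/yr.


Ordering cost = D*S/Q = 530.4580
Holding cost = Q*H/2 = 5159.2513
TC = 530.4580 + 5159.2513 = 5689.7093

5689.7093 $/yr


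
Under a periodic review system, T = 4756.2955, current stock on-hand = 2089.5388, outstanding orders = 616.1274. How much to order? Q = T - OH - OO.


Inventory position = OH + OO = 2089.5388 + 616.1274 = 2705.6662
Q = 4756.2955 - 2705.6662 = 2050.6293

2050.6293 units


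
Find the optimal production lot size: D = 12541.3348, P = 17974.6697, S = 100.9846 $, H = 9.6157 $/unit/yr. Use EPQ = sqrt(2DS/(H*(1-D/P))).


1 - D/P = 1 - 0.6977 = 0.3023
H*(1-D/P) = 2.9066
2DS = 2532963.3565
EPQ = sqrt(871449.9421) = 933.5148

933.5148 units
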